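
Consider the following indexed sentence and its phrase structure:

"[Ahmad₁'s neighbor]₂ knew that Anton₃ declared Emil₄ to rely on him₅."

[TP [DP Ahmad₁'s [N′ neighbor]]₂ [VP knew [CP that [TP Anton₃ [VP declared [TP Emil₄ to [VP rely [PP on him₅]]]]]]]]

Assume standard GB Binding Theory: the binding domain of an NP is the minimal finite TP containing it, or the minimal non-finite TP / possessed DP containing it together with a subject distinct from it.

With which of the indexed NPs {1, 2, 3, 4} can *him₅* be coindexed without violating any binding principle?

*him* is a pronoun, so Principle B applies: it must be free in its binding domain.
Binding domain of *him₅*: the embedded TP, whose subject is Emil₄.
*Ahmad₁* and the pronoun do not c-command one another → neither Principle B nor Principle C is at stake; coindexation permitted.
*[Ahmad₁'s neighbor]₂* c-commands the pronoun but from outside its binding domain, and is not c-commanded by it → coindexation permitted.
*Anton₃* c-commands the pronoun but from outside its binding domain, and is not c-commanded by it → coindexation permitted.
*Emil₄* c-commands the pronoun within its binding domain → coindexation would violate Principle B.

{1, 2, 3}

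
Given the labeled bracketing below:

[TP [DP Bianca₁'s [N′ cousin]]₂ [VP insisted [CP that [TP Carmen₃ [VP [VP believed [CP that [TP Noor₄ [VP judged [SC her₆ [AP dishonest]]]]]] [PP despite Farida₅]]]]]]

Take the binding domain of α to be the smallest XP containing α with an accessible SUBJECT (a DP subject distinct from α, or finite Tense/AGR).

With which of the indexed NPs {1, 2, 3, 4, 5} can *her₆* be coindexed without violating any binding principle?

*her* is a pronoun, so Principle B applies: it must be free in its binding domain.
Binding domain of *her₆*: the embedded TP, whose subject is Noor₄.
*Bianca₁* and the pronoun do not c-command one another → neither Principle B nor Principle C is at stake; coindexation permitted.
*[Bianca₁'s cousin]₂* c-commands the pronoun but from outside its binding domain, and is not c-commanded by it → coindexation permitted.
*Carmen₃* c-commands the pronoun but from outside its binding domain, and is not c-commanded by it → coindexation permitted.
*Noor₄* c-commands the pronoun within its binding domain → coindexation would violate Principle B.
*Farida₅* and the pronoun do not c-command one another → neither Principle B nor Principle C is at stake; coindexation permitted.

{1, 2, 3, 5}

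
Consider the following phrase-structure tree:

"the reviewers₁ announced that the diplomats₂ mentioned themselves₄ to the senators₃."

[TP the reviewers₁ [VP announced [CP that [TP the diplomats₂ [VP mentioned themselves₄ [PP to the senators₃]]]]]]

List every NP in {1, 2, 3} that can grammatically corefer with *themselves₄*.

{2}

*themselves* is an anaphor, so Principle A applies: it must be bound in its binding domain.
Binding domain of *themselves₄*: the embedded TP, whose subject is the diplomats₂.
*the reviewers₁* c-commands the anaphor but is outside its binding domain → cannot satisfy Principle A.
*the diplomats₂* c-commands the anaphor within its binding domain → licit binder.
*the senators₃* does not c-command the anaphor → cannot bind it.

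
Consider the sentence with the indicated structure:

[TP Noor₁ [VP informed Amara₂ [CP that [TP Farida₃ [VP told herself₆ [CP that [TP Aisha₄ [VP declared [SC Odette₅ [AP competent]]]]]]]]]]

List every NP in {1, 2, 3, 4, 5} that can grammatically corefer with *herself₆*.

*herself* is an anaphor, so Principle A applies: it must be bound in its binding domain.
Binding domain of *herself₆*: the embedded TP, whose subject is Farida₃.
*Noor₁* c-commands the anaphor but is outside its binding domain → cannot satisfy Principle A.
*Amara₂* c-commands the anaphor but is outside its binding domain → cannot satisfy Principle A.
*Farida₃* c-commands the anaphor within its binding domain → licit binder.
*Aisha₄* does not c-command the anaphor → cannot bind it.
*Odette₅* does not c-command the anaphor → cannot bind it.

{3}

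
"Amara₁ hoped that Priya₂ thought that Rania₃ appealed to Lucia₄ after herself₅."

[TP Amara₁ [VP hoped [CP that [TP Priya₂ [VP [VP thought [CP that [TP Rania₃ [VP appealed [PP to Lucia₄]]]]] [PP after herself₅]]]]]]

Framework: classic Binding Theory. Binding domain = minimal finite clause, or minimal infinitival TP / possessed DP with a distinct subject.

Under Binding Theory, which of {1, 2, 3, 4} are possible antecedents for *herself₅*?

*herself* is an anaphor, so Principle A applies: it must be bound in its binding domain.
Binding domain of *herself₅*: the embedded TP, whose subject is Priya₂.
*Amara₁* c-commands the anaphor but is outside its binding domain → cannot satisfy Principle A.
*Priya₂* c-commands the anaphor within its binding domain → licit binder.
*Rania₃* does not c-command the anaphor → cannot bind it.
*Lucia₄* does not c-command the anaphor → cannot bind it.

{2}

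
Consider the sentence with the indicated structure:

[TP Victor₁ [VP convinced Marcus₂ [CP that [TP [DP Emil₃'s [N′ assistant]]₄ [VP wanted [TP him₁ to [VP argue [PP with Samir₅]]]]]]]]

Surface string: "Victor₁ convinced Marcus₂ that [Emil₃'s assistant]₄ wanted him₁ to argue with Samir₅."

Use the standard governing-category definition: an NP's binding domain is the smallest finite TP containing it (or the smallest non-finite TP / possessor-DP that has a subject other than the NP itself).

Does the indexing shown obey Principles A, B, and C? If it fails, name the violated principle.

grammatical

The two coindexed NPs are *Victor₁* and *him₁*.
*him₁* is a pronoun; its binding domain is the embedded TP, whose subject is [Emil₃'s assistant]₄. Within that domain it is c-commanded only by *[Emil₃'s assistant]₄*, which carries a different index — the pronoun is free locally, so Principle B holds.
*Victor₁* is an R-expression; *him₁* does not c-command it, and no other NP shares its index, so Principle C is satisfied.
All principles are respected.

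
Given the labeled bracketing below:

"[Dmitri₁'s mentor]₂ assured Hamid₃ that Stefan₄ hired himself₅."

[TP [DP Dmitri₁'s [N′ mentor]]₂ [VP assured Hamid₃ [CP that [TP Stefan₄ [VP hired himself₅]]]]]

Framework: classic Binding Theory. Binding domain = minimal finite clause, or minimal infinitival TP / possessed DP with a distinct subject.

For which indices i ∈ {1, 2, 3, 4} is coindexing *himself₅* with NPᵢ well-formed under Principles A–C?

*himself* is an anaphor, so Principle A applies: it must be bound in its binding domain.
Binding domain of *himself₅*: the embedded TP, whose subject is Stefan₄.
*Dmitri₁* does not c-command the anaphor → cannot bind it.
*[Dmitri₁'s mentor]₂* c-commands the anaphor but is outside its binding domain → cannot satisfy Principle A.
*Hamid₃* c-commands the anaphor but is outside its binding domain → cannot satisfy Principle A.
*Stefan₄* c-commands the anaphor within its binding domain → licit binder.

{4}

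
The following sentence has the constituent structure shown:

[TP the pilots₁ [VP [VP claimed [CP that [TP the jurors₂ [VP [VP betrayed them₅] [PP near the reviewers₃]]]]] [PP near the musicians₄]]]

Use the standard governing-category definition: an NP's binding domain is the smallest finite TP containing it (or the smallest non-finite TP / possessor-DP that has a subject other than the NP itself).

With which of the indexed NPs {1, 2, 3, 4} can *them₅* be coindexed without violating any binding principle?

{1, 3, 4}

*them* is a pronoun, so Principle B applies: it must be free in its binding domain.
Binding domain of *them₅*: the embedded TP, whose subject is the jurors₂.
*the pilots₁* c-commands the pronoun but from outside its binding domain, and is not c-commanded by it → coindexation permitted.
*the jurors₂* c-commands the pronoun within its binding domain → coindexation would violate Principle B.
*the reviewers₃* and the pronoun do not c-command one another → neither Principle B nor Principle C is at stake; coindexation permitted.
*the musicians₄* and the pronoun do not c-command one another → neither Principle B nor Principle C is at stake; coindexation permitted.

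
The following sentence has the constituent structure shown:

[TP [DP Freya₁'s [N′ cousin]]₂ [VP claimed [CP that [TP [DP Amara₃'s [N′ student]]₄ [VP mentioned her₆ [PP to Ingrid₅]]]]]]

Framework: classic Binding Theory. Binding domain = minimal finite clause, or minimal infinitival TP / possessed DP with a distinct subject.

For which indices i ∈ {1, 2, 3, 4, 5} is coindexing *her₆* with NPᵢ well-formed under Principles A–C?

{1, 2, 3}

*her* is a pronoun, so Principle B applies: it must be free in its binding domain.
Binding domain of *her₆*: the embedded TP, whose subject is [Amara₃'s student]₄.
*Freya₁* and the pronoun do not c-command one another → neither Principle B nor Principle C is at stake; coindexation permitted.
*[Freya₁'s cousin]₂* c-commands the pronoun but from outside its binding domain, and is not c-commanded by it → coindexation permitted.
*Amara₃* and the pronoun do not c-command one another → neither Principle B nor Principle C is at stake; coindexation permitted.
*[Amara₃'s student]₄* c-commands the pronoun within its binding domain → coindexation would violate Principle B.
*Ingrid₅*: the pronoun c-commands this R-expression → coindexation would violate Principle C on *Ingrid₅*.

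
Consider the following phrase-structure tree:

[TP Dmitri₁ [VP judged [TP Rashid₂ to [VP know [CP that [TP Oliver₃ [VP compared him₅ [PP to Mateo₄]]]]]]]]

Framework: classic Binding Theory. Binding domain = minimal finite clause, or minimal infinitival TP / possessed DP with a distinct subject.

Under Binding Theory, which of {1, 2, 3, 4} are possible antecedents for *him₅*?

{1, 2}

*him* is a pronoun, so Principle B applies: it must be free in its binding domain.
Binding domain of *him₅*: the embedded TP, whose subject is Oliver₃.
*Dmitri₁* c-commands the pronoun but from outside its binding domain, and is not c-commanded by it → coindexation permitted.
*Rashid₂* c-commands the pronoun but from outside its binding domain, and is not c-commanded by it → coindexation permitted.
*Oliver₃* c-commands the pronoun within its binding domain → coindexation would violate Principle B.
*Mateo₄*: the pronoun c-commands this R-expression → coindexation would violate Principle C on *Mateo₄*.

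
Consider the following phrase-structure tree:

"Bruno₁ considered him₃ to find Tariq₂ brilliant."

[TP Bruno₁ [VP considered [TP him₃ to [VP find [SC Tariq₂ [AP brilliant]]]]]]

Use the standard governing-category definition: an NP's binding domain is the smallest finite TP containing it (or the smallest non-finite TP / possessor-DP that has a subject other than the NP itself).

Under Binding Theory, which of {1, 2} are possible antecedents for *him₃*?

*him* is a pronoun, so Principle B applies: it must be free in its binding domain.
Binding domain of *him₃*: the matrix TP, whose subject is Bruno₁.
*Bruno₁* c-commands the pronoun within its binding domain → coindexation would violate Principle B.
*Tariq₂*: the pronoun c-commands this R-expression → coindexation would violate Principle C on *Tariq₂*.

none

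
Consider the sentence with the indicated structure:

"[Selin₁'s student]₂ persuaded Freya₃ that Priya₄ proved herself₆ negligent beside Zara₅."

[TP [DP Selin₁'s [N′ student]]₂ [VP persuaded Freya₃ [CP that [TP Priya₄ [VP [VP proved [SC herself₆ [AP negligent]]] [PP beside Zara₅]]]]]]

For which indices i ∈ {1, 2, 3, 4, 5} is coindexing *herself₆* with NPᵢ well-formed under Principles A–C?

*herself* is an anaphor, so Principle A applies: it must be bound in its binding domain.
Binding domain of *herself₆*: the embedded TP, whose subject is Priya₄.
*Selin₁* does not c-command the anaphor → cannot bind it.
*[Selin₁'s student]₂* c-commands the anaphor but is outside its binding domain → cannot satisfy Principle A.
*Freya₃* c-commands the anaphor but is outside its binding domain → cannot satisfy Principle A.
*Priya₄* c-commands the anaphor within its binding domain → licit binder.
*Zara₅* does not c-command the anaphor → cannot bind it.

{4}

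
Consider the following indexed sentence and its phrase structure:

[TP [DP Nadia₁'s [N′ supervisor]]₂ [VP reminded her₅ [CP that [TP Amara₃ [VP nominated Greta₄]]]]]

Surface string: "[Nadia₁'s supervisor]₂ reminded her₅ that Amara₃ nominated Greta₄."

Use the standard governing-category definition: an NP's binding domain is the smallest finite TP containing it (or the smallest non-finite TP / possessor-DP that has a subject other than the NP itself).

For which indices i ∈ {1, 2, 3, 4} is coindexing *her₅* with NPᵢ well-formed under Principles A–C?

*her* is a pronoun, so Principle B applies: it must be free in its binding domain.
Binding domain of *her₅*: the matrix TP, whose subject is [Nadia₁'s supervisor]₂.
*Nadia₁* and the pronoun do not c-command one another → neither Principle B nor Principle C is at stake; coindexation permitted.
*[Nadia₁'s supervisor]₂* c-commands the pronoun within its binding domain → coindexation would violate Principle B.
*Amara₃*: the pronoun c-commands this R-expression → coindexation would violate Principle C on *Amara₃*.
*Greta₄*: the pronoun c-commands this R-expression → coindexation would violate Principle C on *Greta₄*.

{1}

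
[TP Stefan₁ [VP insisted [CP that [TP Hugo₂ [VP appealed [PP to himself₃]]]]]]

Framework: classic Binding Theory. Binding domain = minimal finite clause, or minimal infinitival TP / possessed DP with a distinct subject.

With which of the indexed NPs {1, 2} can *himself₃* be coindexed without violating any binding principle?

{2}

*himself* is an anaphor, so Principle A applies: it must be bound in its binding domain.
Binding domain of *himself₃*: the embedded TP, whose subject is Hugo₂.
*Stefan₁* c-commands the anaphor but is outside its binding domain → cannot satisfy Principle A.
*Hugo₂* c-commands the anaphor within its binding domain → licit binder.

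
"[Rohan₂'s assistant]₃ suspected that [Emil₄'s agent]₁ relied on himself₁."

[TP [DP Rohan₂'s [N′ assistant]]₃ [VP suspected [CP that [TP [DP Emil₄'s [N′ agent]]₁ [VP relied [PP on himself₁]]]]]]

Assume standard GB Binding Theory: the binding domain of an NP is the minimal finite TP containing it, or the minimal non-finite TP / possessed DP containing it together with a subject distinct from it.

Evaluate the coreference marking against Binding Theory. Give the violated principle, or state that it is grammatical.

grammatical

The two coindexed NPs are *[Emil₄'s agent]₁* and *himself₁*.
*himself₁* is an anaphor; its binding domain is the embedded TP, whose subject is [Emil₄'s agent]₁. *[Emil₄'s agent]₁* c-commands it within that domain and shares its index, so Principle A is satisfied.
*[Emil₄'s agent]₁* is an R-expression; *himself₁* does not c-command it, and no other NP shares its index, so Principle C is satisfied.
All principles are respected.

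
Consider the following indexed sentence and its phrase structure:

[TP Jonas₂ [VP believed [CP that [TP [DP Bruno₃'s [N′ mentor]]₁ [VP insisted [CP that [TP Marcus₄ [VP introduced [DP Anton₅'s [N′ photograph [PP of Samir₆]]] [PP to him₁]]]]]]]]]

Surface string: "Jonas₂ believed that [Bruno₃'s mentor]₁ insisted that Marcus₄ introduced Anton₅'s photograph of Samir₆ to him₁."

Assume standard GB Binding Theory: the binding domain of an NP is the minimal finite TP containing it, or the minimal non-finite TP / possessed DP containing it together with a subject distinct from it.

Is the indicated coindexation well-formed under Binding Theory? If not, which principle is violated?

grammatical

The two coindexed NPs are *[Bruno₃'s mentor]₁* and *him₁*.
*him₁* is a pronoun; its binding domain is the embedded TP, whose subject is Marcus₄. Within that domain it is c-commanded only by *Marcus₄*, which carries a different index — the pronoun is free locally, so Principle B holds.
*[Bruno₃'s mentor]₁* is an R-expression; *him₁* does not c-command it, and no other NP shares its index, so Principle C is satisfied.
All principles are respected.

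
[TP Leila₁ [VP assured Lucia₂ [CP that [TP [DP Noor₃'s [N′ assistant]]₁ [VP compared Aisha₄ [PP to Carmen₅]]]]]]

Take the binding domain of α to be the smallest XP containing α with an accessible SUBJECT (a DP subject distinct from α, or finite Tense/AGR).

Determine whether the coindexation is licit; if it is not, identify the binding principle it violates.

The two coindexed NPs are *[Noor₃'s assistant]₁* and *Leila₁*.
*[Noor₃'s assistant]₁* is an R-expression. Principle C requires it to be free everywhere.
*Leila₁* c-commands it and carries the same index.
The R-expression is bound → Principle C violation.

Principle C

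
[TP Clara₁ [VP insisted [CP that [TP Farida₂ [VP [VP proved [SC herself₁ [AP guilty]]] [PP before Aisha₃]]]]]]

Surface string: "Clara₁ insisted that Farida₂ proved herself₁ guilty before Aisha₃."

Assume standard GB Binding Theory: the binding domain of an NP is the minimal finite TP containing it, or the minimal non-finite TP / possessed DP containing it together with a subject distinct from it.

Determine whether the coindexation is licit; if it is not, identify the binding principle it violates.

The two coindexed NPs are *Clara₁* and *herself₁*.
*herself₁* is an anaphor. Principle A requires it to be bound within its binding domain — the embedded TP, whose subject is Farida₂.
Within that domain it is c-commanded by *Farida₂*, which does not share its index.
*Clara₁* does c-command the anaphor, but from outside its binding domain.
The anaphor is unbound in its domain → Principle A violation.

Principle A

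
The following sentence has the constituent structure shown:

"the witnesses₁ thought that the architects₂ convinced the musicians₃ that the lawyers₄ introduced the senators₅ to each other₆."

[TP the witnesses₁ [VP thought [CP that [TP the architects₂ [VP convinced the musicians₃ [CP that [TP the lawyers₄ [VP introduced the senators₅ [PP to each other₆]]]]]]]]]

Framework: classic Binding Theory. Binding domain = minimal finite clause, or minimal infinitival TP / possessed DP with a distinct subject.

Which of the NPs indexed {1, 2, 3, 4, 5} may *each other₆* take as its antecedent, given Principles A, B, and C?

*each other* is an anaphor, so Principle A applies: it must be bound in its binding domain.
Binding domain of *each other₆*: the embedded TP, whose subject is the lawyers₄.
*the witnesses₁* c-commands the anaphor but is outside its binding domain → cannot satisfy Principle A.
*the architects₂* c-commands the anaphor but is outside its binding domain → cannot satisfy Principle A.
*the musicians₃* c-commands the anaphor but is outside its binding domain → cannot satisfy Principle A.
*the lawyers₄* c-commands the anaphor within its binding domain → licit binder.
*the senators₅* c-commands the anaphor within its binding domain → licit binder.

{4, 5}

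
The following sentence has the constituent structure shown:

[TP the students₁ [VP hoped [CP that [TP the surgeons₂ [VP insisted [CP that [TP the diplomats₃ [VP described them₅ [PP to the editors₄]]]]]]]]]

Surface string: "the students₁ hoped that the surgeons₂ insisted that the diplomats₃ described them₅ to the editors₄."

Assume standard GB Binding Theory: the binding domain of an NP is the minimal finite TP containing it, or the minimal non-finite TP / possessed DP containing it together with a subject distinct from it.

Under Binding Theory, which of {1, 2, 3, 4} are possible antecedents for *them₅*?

*them* is a pronoun, so Principle B applies: it must be free in its binding domain.
Binding domain of *them₅*: the embedded TP, whose subject is the diplomats₃.
*the students₁* c-commands the pronoun but from outside its binding domain, and is not c-commanded by it → coindexation permitted.
*the surgeons₂* c-commands the pronoun but from outside its binding domain, and is not c-commanded by it → coindexation permitted.
*the diplomats₃* c-commands the pronoun within its binding domain → coindexation would violate Principle B.
*the editors₄*: the pronoun c-commands this R-expression → coindexation would violate Principle C on *the editors₄*.

{1, 2}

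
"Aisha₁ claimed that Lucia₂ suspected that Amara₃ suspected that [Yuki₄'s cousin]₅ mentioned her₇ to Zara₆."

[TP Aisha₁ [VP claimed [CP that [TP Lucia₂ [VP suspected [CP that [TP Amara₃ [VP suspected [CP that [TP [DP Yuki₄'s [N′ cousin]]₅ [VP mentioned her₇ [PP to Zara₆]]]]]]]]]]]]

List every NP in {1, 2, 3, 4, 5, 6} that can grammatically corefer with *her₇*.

*her* is a pronoun, so Principle B applies: it must be free in its binding domain.
Binding domain of *her₇*: the embedded TP, whose subject is [Yuki₄'s cousin]₅.
*Aisha₁* c-commands the pronoun but from outside its binding domain, and is not c-commanded by it → coindexation permitted.
*Lucia₂* c-commands the pronoun but from outside its binding domain, and is not c-commanded by it → coindexation permitted.
*Amara₃* c-commands the pronoun but from outside its binding domain, and is not c-commanded by it → coindexation permitted.
*Yuki₄* and the pronoun do not c-command one another → neither Principle B nor Principle C is at stake; coindexation permitted.
*[Yuki₄'s cousin]₅* c-commands the pronoun within its binding domain → coindexation would violate Principle B.
*Zara₆*: the pronoun c-commands this R-expression → coindexation would violate Principle C on *Zara₆*.

{1, 2, 3, 4}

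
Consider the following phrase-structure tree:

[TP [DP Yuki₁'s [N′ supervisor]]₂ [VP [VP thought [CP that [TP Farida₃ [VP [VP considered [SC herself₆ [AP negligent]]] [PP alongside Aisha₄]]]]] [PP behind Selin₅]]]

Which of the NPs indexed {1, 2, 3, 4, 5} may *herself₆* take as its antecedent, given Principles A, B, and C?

{3}

*herself* is an anaphor, so Principle A applies: it must be bound in its binding domain.
Binding domain of *herself₆*: the embedded TP, whose subject is Farida₃.
*Yuki₁* does not c-command the anaphor → cannot bind it.
*[Yuki₁'s supervisor]₂* c-commands the anaphor but is outside its binding domain → cannot satisfy Principle A.
*Farida₃* c-commands the anaphor within its binding domain → licit binder.
*Aisha₄* does not c-command the anaphor → cannot bind it.
*Selin₅* does not c-command the anaphor → cannot bind it.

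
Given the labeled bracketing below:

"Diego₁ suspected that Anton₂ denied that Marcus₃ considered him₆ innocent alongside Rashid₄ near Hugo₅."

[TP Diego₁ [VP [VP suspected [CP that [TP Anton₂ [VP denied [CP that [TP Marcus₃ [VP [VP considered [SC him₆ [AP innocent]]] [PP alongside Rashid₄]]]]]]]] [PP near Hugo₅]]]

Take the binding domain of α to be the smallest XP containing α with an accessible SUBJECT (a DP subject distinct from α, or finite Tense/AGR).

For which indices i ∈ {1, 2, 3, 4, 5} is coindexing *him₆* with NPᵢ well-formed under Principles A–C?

{1, 2, 4, 5}

*him* is a pronoun, so Principle B applies: it must be free in its binding domain.
Binding domain of *him₆*: the embedded TP, whose subject is Marcus₃.
*Diego₁* c-commands the pronoun but from outside its binding domain, and is not c-commanded by it → coindexation permitted.
*Anton₂* c-commands the pronoun but from outside its binding domain, and is not c-commanded by it → coindexation permitted.
*Marcus₃* c-commands the pronoun within its binding domain → coindexation would violate Principle B.
*Rashid₄* and the pronoun do not c-command one another → neither Principle B nor Principle C is at stake; coindexation permitted.
*Hugo₅* and the pronoun do not c-command one another → neither Principle B nor Principle C is at stake; coindexation permitted.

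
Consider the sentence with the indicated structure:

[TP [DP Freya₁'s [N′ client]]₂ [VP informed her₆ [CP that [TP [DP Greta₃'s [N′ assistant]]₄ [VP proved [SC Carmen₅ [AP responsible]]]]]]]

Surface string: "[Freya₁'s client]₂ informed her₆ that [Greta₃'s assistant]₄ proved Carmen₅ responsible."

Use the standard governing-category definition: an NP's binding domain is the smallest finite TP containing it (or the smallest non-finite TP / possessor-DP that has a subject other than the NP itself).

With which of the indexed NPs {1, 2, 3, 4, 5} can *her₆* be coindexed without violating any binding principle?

*her* is a pronoun, so Principle B applies: it must be free in its binding domain.
Binding domain of *her₆*: the matrix TP, whose subject is [Freya₁'s client]₂.
*Freya₁* and the pronoun do not c-command one another → neither Principle B nor Principle C is at stake; coindexation permitted.
*[Freya₁'s client]₂* c-commands the pronoun within its binding domain → coindexation would violate Principle B.
*Greta₃*: the pronoun c-commands this R-expression → coindexation would violate Principle C on *Greta₃*.
*[Greta₃'s assistant]₄*: the pronoun c-commands this R-expression → coindexation would violate Principle C on *[Greta₃'s assistant]₄*.
*Carmen₅*: the pronoun c-commands this R-expression → coindexation would violate Principle C on *Carmen₅*.

{1}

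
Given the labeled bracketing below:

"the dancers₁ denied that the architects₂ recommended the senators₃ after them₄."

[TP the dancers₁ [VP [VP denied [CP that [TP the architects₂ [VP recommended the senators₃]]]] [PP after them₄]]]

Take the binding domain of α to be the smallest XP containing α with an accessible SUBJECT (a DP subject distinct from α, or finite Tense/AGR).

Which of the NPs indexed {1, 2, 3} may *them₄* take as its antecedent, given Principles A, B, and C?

*them* is a pronoun, so Principle B applies: it must be free in its binding domain.
Binding domain of *them₄*: the matrix TP, whose subject is the dancers₁.
*the dancers₁* c-commands the pronoun within its binding domain → coindexation would violate Principle B.
*the architects₂* and the pronoun do not c-command one another → neither Principle B nor Principle C is at stake; coindexation permitted.
*the senators₃* and the pronoun do not c-command one another → neither Principle B nor Principle C is at stake; coindexation permitted.

{2, 3}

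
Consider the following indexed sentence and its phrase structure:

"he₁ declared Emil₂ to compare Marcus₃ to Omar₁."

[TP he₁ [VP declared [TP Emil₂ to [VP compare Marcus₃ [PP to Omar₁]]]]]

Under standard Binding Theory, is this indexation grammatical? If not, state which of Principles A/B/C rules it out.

Principle C

The two coindexed NPs are *he₁* and *Omar₁*.
*Omar₁* is an R-expression. Principle C requires it to be free everywhere.
*he₁* c-commands it and carries the same index.
The R-expression is bound → Principle C violation.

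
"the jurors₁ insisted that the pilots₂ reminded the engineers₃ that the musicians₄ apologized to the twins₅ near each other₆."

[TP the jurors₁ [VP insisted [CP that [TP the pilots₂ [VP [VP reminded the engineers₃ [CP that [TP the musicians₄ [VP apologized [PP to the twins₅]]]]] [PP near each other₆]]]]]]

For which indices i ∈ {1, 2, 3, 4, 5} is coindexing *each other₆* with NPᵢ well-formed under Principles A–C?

*each other* is an anaphor, so Principle A applies: it must be bound in its binding domain.
Binding domain of *each other₆*: the embedded TP, whose subject is the pilots₂.
*the jurors₁* c-commands the anaphor but is outside its binding domain → cannot satisfy Principle A.
*the pilots₂* c-commands the anaphor within its binding domain → licit binder.
*the engineers₃* does not c-command the anaphor → cannot bind it.
*the musicians₄* does not c-command the anaphor → cannot bind it.
*the twins₅* does not c-command the anaphor → cannot bind it.

{2}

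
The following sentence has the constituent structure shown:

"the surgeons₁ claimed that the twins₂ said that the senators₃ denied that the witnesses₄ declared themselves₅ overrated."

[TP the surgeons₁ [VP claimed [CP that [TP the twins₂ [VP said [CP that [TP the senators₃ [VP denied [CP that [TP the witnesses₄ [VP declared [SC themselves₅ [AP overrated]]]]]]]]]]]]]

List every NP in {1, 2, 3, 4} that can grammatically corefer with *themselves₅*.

*themselves* is an anaphor, so Principle A applies: it must be bound in its binding domain.
Binding domain of *themselves₅*: the embedded TP, whose subject is the witnesses₄.
*the surgeons₁* c-commands the anaphor but is outside its binding domain → cannot satisfy Principle A.
*the twins₂* c-commands the anaphor but is outside its binding domain → cannot satisfy Principle A.
*the senators₃* c-commands the anaphor but is outside its binding domain → cannot satisfy Principle A.
*the witnesses₄* c-commands the anaphor within its binding domain → licit binder.

{4}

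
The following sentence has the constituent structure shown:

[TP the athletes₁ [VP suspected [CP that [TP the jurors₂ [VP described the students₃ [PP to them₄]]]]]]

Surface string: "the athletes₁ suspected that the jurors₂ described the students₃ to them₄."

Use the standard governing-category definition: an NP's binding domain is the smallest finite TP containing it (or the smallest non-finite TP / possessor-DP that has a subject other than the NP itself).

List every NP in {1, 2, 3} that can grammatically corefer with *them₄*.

*them* is a pronoun, so Principle B applies: it must be free in its binding domain.
Binding domain of *them₄*: the embedded TP, whose subject is the jurors₂.
*the athletes₁* c-commands the pronoun but from outside its binding domain, and is not c-commanded by it → coindexation permitted.
*the jurors₂* c-commands the pronoun within its binding domain → coindexation would violate Principle B.
*the students₃* c-commands the pronoun within its binding domain → coindexation would violate Principle B.

{1}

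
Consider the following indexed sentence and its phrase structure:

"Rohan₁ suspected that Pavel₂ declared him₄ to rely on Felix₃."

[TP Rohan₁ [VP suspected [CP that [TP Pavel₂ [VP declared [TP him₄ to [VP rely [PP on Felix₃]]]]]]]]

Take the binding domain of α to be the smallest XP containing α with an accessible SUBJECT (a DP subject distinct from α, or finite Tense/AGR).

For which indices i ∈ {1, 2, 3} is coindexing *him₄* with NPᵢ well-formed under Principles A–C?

{1}

*him* is a pronoun, so Principle B applies: it must be free in its binding domain.
Binding domain of *him₄*: the embedded TP, whose subject is Pavel₂.
*Rohan₁* c-commands the pronoun but from outside its binding domain, and is not c-commanded by it → coindexation permitted.
*Pavel₂* c-commands the pronoun within its binding domain → coindexation would violate Principle B.
*Felix₃*: the pronoun c-commands this R-expression → coindexation would violate Principle C on *Felix₃*.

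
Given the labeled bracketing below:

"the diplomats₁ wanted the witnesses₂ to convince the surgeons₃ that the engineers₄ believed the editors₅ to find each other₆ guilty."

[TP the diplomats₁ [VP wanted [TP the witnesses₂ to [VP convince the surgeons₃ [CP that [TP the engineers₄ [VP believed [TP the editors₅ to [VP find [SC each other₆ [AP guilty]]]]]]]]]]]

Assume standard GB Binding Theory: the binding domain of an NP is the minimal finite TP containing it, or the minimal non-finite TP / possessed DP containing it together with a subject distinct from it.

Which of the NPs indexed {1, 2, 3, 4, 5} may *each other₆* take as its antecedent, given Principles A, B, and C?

{5}

*each other* is an anaphor, so Principle A applies: it must be bound in its binding domain.
Binding domain of *each other₆*: the embedded TP, whose subject is the editors₅.
*the diplomats₁* c-commands the anaphor but is outside its binding domain → cannot satisfy Principle A.
*the witnesses₂* c-commands the anaphor but is outside its binding domain → cannot satisfy Principle A.
*the surgeons₃* c-commands the anaphor but is outside its binding domain → cannot satisfy Principle A.
*the engineers₄* c-commands the anaphor but is outside its binding domain → cannot satisfy Principle A.
*the editors₅* c-commands the anaphor within its binding domain → licit binder.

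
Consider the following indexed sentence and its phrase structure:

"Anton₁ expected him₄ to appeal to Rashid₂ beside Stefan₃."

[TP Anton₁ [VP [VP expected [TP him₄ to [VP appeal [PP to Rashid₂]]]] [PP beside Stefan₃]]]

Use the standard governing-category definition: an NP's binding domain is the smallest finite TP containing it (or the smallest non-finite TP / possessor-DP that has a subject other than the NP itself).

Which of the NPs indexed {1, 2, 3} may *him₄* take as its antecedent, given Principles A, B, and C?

*him* is a pronoun, so Principle B applies: it must be free in its binding domain.
Binding domain of *him₄*: the matrix TP, whose subject is Anton₁.
*Anton₁* c-commands the pronoun within its binding domain → coindexation would violate Principle B.
*Rashid₂*: the pronoun c-commands this R-expression → coindexation would violate Principle C on *Rashid₂*.
*Stefan₃* and the pronoun do not c-command one another → neither Principle B nor Principle C is at stake; coindexation permitted.

{3}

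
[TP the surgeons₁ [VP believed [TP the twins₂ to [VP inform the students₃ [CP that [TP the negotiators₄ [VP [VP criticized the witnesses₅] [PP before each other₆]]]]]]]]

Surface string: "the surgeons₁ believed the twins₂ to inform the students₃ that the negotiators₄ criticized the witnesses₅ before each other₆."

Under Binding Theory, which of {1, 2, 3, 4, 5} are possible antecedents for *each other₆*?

*each other* is an anaphor, so Principle A applies: it must be bound in its binding domain.
Binding domain of *each other₆*: the embedded TP, whose subject is the negotiators₄.
*the surgeons₁* c-commands the anaphor but is outside its binding domain → cannot satisfy Principle A.
*the twins₂* c-commands the anaphor but is outside its binding domain → cannot satisfy Principle A.
*the students₃* c-commands the anaphor but is outside its binding domain → cannot satisfy Principle A.
*the negotiators₄* c-commands the anaphor within its binding domain → licit binder.
*the witnesses₅* does not c-command the anaphor → cannot bind it.

{4}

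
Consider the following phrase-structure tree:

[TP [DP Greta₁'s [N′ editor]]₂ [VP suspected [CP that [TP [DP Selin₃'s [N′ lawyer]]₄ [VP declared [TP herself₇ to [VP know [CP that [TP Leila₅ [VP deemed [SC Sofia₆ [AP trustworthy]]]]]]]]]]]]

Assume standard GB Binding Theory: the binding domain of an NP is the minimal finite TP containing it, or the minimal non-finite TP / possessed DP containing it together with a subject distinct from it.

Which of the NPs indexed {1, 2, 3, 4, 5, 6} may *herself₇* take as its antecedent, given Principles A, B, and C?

*herself* is an anaphor, so Principle A applies: it must be bound in its binding domain.
Binding domain of *herself₇*: the embedded TP, whose subject is [Selin₃'s lawyer]₄.
*Greta₁* does not c-command the anaphor → cannot bind it.
*[Greta₁'s editor]₂* c-commands the anaphor but is outside its binding domain → cannot satisfy Principle A.
*Selin₃* does not c-command the anaphor → cannot bind it.
*[Selin₃'s lawyer]₄* c-commands the anaphor within its binding domain → licit binder.
*Leila₅* does not c-command the anaphor → cannot bind it.
*Sofia₆* does not c-command the anaphor → cannot bind it.

{4}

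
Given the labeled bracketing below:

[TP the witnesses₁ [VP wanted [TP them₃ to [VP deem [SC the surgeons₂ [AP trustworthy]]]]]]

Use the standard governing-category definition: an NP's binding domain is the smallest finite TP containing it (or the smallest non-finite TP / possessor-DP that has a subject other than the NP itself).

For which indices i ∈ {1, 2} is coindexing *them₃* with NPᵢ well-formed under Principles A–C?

none

*them* is a pronoun, so Principle B applies: it must be free in its binding domain.
Binding domain of *them₃*: the matrix TP, whose subject is the witnesses₁.
*the witnesses₁* c-commands the pronoun within its binding domain → coindexation would violate Principle B.
*the surgeons₂*: the pronoun c-commands this R-expression → coindexation would violate Principle C on *the surgeons₂*.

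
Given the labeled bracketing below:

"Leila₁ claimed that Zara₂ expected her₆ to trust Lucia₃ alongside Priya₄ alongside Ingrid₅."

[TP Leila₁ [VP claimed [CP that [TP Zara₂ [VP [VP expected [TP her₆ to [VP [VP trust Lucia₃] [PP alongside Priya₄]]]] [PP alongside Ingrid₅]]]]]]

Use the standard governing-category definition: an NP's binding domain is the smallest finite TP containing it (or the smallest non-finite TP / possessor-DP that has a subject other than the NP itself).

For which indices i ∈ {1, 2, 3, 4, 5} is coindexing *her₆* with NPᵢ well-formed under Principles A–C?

{1, 5}

*her* is a pronoun, so Principle B applies: it must be free in its binding domain.
Binding domain of *her₆*: the embedded TP, whose subject is Zara₂.
*Leila₁* c-commands the pronoun but from outside its binding domain, and is not c-commanded by it → coindexation permitted.
*Zara₂* c-commands the pronoun within its binding domain → coindexation would violate Principle B.
*Lucia₃*: the pronoun c-commands this R-expression → coindexation would violate Principle C on *Lucia₃*.
*Priya₄*: the pronoun c-commands this R-expression → coindexation would violate Principle C on *Priya₄*.
*Ingrid₅* and the pronoun do not c-command one another → neither Principle B nor Principle C is at stake; coindexation permitted.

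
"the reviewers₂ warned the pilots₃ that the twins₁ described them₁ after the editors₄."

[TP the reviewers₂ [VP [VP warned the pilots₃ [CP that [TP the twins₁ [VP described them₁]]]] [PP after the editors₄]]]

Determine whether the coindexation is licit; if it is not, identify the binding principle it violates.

The two coindexed NPs are *the twins₁* and *them₁*.
*them₁* is a pronoun. Its binding domain is the embedded TP, whose subject is the twins₁.
*the twins₁* c-commands it within that domain and carries the same index.
The pronoun is locally bound → Principle B violation.

Principle B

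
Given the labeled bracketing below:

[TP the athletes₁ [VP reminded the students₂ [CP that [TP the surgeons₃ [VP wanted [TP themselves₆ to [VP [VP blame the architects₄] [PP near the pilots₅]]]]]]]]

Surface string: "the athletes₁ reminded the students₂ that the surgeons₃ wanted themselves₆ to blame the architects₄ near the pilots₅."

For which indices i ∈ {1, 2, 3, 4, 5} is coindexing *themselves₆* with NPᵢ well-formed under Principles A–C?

{3}

*themselves* is an anaphor, so Principle A applies: it must be bound in its binding domain.
Binding domain of *themselves₆*: the embedded TP, whose subject is the surgeons₃.
*the athletes₁* c-commands the anaphor but is outside its binding domain → cannot satisfy Principle A.
*the students₂* c-commands the anaphor but is outside its binding domain → cannot satisfy Principle A.
*the surgeons₃* c-commands the anaphor within its binding domain → licit binder.
*the architects₄* does not c-command the anaphor → cannot bind it.
*the pilots₅* does not c-command the anaphor → cannot bind it.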